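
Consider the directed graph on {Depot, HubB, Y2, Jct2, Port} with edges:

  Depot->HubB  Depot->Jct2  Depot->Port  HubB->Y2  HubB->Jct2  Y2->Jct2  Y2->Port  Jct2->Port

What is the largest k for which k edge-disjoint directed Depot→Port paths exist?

3

Assign every edge capacity 1; by Menger, the answer equals the max flow.
Path Depot→Port (+1); total 1.
Path Depot→Jct2→Port (+1); total 2.
Path Depot→HubB→Y2→Port (+1); total 3.
No residual Depot→Port path; max flow = 3.
Certifying cut of size 3: {Depot→HubB, Depot→Jct2, Depot→Port}.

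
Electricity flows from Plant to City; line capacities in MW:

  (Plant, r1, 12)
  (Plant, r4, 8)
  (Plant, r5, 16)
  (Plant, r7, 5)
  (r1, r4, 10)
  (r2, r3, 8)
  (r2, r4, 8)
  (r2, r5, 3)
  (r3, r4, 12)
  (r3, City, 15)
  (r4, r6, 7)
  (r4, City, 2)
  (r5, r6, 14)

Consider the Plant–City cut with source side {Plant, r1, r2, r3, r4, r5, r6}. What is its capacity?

Edges leaving {Plant, r1, r2, r3, r4, r5, r6}: Plant→r7 (5), r3→City (15), r4→City (2).
Cut capacity = 5 + 15 + 2 = 22.

22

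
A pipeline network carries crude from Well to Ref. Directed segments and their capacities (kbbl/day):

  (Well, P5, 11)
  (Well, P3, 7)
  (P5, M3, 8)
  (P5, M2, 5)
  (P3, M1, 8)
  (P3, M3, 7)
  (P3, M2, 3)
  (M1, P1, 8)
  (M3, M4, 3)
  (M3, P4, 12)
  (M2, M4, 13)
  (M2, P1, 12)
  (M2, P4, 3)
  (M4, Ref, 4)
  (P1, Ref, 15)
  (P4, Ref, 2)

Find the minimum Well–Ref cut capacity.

Augment Well→P5→M3→M4→Ref: bottleneck 3, flow now 3.
Augment Well→P5→M3→P4→Ref: bottleneck 2, flow now 5.
Augment Well→P5→M2→M4→Ref: bottleneck 1, flow now 6.
Augment Well→P5→M2→P1→Ref: bottleneck 4, flow now 10.
Augment Well→P3→M1→P1→Ref: bottleneck 7, flow now 17.
No augmenting path remains; maximum flow = 17.
By max-flow min-cut, the minimum cut capacity equals the max flow.
In the residual graph, reachable from Well: {Well, P5, M3, P4}.
Min-cut edges: Well→P3 (7), P5→M2 (5), M3→M4 (3), P4→Ref (2); capacity 7 + 5 + 3 + 2 = 17.

17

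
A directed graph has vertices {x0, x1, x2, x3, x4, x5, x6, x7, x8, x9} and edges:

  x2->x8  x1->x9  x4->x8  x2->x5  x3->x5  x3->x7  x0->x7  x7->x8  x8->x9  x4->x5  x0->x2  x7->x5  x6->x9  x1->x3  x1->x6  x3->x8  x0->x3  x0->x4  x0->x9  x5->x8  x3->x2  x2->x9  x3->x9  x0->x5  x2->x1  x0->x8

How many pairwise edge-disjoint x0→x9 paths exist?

4

Assign every edge capacity 1; by Menger, the answer equals the max flow.
Path x0→x9 (+1); total 1.
Path x0→x2→x9 (+1); total 2.
Path x0→x3→x9 (+1); total 3.
Path x0→x8→x9 (+1); total 4.
No residual x0→x9 path; max flow = 4.
Certifying cut of size 4: {x0→x2, x0→x3, x0→x9, x8→x9}.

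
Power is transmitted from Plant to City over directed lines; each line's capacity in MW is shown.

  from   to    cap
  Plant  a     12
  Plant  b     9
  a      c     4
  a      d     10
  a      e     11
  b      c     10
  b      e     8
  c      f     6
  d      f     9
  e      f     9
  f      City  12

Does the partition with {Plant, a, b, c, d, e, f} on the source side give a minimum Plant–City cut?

Given cut capacity: 12 = 12.
Augment Plant→a→c→f→City: bottleneck 4, flow now 4.
Augment Plant→a→d→f→City: bottleneck 8, flow now 12.
No augmenting path remains; maximum flow = 12.
Cut capacity 12 equals the max flow, so it is a minimum cut.

Yes — it is a minimum cut (capacity 12).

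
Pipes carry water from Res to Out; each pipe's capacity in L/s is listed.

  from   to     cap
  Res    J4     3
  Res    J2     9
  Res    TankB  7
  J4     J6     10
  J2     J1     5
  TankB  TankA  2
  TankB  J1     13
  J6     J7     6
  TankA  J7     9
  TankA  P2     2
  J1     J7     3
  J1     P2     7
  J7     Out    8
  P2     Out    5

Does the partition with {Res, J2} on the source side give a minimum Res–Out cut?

Given cut capacity: 3 + 7 + 5 = 15.
Augment Res→J4→J6→J7→Out: bottleneck 3, flow now 3.
Augment Res→J2→J1→J7→Out: bottleneck 3, flow now 6.
Augment Res→J2→J1→P2→Out: bottleneck 2, flow now 8.
Augment Res→TankB→TankA→J7→Out: bottleneck 2, flow now 10.
Augment Res→TankB→J1→P2→Out: bottleneck 3, flow now 13.
No augmenting path remains; maximum flow = 13.
In the residual graph, reachable from Res: {Res, J2, TankB, J1, P2}.
Min-cut edges: Res→J4 (3), TankB→TankA (2), J1→J7 (3), P2→Out (5); capacity 3 + 2 + 3 + 5 = 13.
Cut capacity 15 exceeds the max flow 13, so it is not minimum.

No — its capacity is 15, but the minimum cut has capacity 13.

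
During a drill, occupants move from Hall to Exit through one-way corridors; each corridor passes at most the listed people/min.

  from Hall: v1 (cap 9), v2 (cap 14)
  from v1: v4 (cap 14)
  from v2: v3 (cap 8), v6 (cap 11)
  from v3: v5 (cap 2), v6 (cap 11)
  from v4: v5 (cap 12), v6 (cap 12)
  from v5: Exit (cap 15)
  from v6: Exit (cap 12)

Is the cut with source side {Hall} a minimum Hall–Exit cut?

Yes — it is a minimum cut (capacity 23).

Given cut capacity: 9 + 14 = 23.
Augment Hall→v2→v6→Exit: bottleneck 11, flow now 11.
Augment Hall→v1→v4→v5→Exit: bottleneck 9, flow now 20.
Augment Hall→v2→v3→v5→Exit: bottleneck 2, flow now 22.
Augment Hall→v2→v3→v6→Exit: bottleneck 1, flow now 23.
No augmenting path remains; maximum flow = 23.
Cut capacity 23 equals the max flow, so it is a minimum cut.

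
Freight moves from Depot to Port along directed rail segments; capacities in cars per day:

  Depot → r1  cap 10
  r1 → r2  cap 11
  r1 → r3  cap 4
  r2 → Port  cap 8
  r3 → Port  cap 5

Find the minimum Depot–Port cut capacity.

Augment Depot→r1→r2→Port: bottleneck 8, flow now 8.
Augment Depot→r1→r3→Port: bottleneck 2, flow now 10.
No augmenting path remains; maximum flow = 10.
By max-flow min-cut, the minimum cut capacity equals the max flow.
In the residual graph, reachable from Depot: {Depot}.
Min-cut edges: Depot→r1 (10); capacity 10 = 10.

10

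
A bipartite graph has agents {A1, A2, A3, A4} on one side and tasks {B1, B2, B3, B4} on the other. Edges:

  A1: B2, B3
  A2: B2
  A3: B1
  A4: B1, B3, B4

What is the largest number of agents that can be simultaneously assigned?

4

Unit-capacity flow: source→left, listed edges, right→sink; max matching = max flow.
Augmenting path A1→B2 (+1); matched 1.
Augmenting path A3→B1 (+1); matched 2.
Augmenting path A4→B3 (+1); matched 3.
Augmenting path A2→B2→A1→B3→A4→B4 (+1); matched 4.
No augmenting path remains; maximum matching = 4.
König certificate: {A1, A2, A3, A4} is a vertex cover of size 4 (every listed pair touches it), so no matching can be larger.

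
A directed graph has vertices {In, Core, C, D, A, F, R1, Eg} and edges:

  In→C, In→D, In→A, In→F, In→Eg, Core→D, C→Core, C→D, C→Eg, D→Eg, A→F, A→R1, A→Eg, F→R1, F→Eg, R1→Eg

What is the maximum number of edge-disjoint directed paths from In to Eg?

Assign every edge capacity 1; by Menger, the answer equals the max flow.
Path In→Eg (+1); total 1.
Path In→C→Eg (+1); total 2.
Path In→D→Eg (+1); total 3.
Path In→A→Eg (+1); total 4.
Path In→F→Eg (+1); total 5.
No residual In→Eg path; max flow = 5.
Certifying cut of size 5: {In→A, In→C, In→D, In→Eg, In→F}.

5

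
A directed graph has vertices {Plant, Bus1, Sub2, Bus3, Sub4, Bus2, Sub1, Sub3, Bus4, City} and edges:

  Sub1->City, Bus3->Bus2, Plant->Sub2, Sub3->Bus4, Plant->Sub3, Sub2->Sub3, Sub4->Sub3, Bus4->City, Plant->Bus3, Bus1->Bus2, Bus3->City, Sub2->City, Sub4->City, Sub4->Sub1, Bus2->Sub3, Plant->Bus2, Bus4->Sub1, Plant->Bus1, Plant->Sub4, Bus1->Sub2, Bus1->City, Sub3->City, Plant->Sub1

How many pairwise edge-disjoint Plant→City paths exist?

Assign every edge capacity 1; by Menger, the answer equals the max flow.
Path Plant→Bus1→City (+1); total 1.
Path Plant→Sub2→City (+1); total 2.
Path Plant→Bus3→City (+1); total 3.
Path Plant→Sub4→City (+1); total 4.
Path Plant→Sub1→City (+1); total 5.
Path Plant→Sub3→City (+1); total 6.
Path Plant→Bus2→Sub3→Bus4→City (+1); total 7.
No residual Plant→City path; max flow = 7.
Certifying cut of size 7: {Plant→Bus1, Plant→Bus2, Plant→Bus3, Plant→Sub1, Plant→Sub2, Plant→Sub3, Plant→Sub4}.

7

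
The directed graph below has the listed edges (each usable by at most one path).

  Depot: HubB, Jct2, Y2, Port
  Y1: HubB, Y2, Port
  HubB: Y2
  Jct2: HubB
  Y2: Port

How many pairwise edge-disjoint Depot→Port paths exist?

2

Assign every edge capacity 1; by Menger, the answer equals the max flow.
Path Depot→Port (+1); total 1.
Path Depot→Y2→Port (+1); total 2.
No residual Depot→Port path; max flow = 2.
Certifying cut of size 2: {Depot→Port, Y2→Port}.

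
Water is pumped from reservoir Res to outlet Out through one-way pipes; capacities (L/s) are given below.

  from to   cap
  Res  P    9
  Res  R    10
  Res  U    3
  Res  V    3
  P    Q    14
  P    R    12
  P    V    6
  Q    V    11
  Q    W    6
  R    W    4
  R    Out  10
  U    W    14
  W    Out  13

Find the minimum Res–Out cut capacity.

Augment Res→R→Out: bottleneck 10, flow now 10.
Augment Res→U→W→Out: bottleneck 3, flow now 13.
Augment Res→P→Q→W→Out: bottleneck 6, flow now 19.
Augment Res→P→R→W→Out: bottleneck 3, flow now 22.
No augmenting path remains; maximum flow = 22.
By max-flow min-cut, the minimum cut capacity equals the max flow.
In the residual graph, reachable from Res: {Res, V}.
Min-cut edges: Res→P (9), Res→R (10), Res→U (3); capacity 9 + 10 + 3 = 22.

22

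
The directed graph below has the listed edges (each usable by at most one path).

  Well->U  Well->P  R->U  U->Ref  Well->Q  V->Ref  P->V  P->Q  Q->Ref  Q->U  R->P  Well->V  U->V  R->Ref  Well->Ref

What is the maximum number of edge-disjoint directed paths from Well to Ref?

4

Assign every edge capacity 1; by Menger, the answer equals the max flow.
Path Well→Ref (+1); total 1.
Path Well→Q→Ref (+1); total 2.
Path Well→U→Ref (+1); total 3.
Path Well→V→Ref (+1); total 4.
No residual Well→Ref path; max flow = 4.
Certifying cut of size 4: {Q→Ref, U→Ref, V→Ref, Well→Ref}.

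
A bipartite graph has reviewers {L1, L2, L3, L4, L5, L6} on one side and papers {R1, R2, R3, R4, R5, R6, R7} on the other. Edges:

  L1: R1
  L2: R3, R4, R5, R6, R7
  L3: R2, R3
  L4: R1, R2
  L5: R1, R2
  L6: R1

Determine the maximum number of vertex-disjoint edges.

4

Unit-capacity flow: source→left, listed edges, right→sink; max matching = max flow.
Augmenting path L1→R1 (+1); matched 1.
Augmenting path L2→R3 (+1); matched 2.
Augmenting path L3→R2 (+1); matched 3.
Augmenting path L4→R2→L3→R3→L2→R4 (+1); matched 4.
No augmenting path remains; maximum matching = 4.
König certificate: {L2, L3, R1, R2} is a vertex cover of size 4 (every listed pair touches it), so no matching can be larger.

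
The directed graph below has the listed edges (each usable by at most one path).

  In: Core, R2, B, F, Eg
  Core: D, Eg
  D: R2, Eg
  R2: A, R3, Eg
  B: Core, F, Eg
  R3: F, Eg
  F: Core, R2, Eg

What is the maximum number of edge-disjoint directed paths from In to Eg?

Assign every edge capacity 1; by Menger, the answer equals the max flow.
Path In→Eg (+1); total 1.
Path In→Core→Eg (+1); total 2.
Path In→R2→Eg (+1); total 3.
Path In→B→Eg (+1); total 4.
Path In→F→Eg (+1); total 5.
No residual In→Eg path; max flow = 5.
Certifying cut of size 5: {In→B, In→Core, In→Eg, In→F, In→R2}.

5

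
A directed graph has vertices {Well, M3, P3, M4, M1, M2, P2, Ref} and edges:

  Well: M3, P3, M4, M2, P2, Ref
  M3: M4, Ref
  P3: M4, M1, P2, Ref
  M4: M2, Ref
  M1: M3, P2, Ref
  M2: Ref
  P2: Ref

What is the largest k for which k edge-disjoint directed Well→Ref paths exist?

6

Assign every edge capacity 1; by Menger, the answer equals the max flow.
Path Well→Ref (+1); total 1.
Path Well→M3→Ref (+1); total 2.
Path Well→P3→Ref (+1); total 3.
Path Well→M4→Ref (+1); total 4.
Path Well→M2→Ref (+1); total 5.
Path Well→P2→Ref (+1); total 6.
No residual Well→Ref path; max flow = 6.
Certifying cut of size 6: {Well→M2, Well→M3, Well→M4, Well→P2, Well→P3, Well→Ref}.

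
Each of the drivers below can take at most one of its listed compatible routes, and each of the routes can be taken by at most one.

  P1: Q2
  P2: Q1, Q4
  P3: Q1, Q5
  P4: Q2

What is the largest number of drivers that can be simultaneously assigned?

3

Unit-capacity flow: source→left, listed edges, right→sink; max matching = max flow.
Augmenting path P1→Q2 (+1); matched 1.
Augmenting path P2→Q1 (+1); matched 2.
Augmenting path P3→Q5 (+1); matched 3.
No augmenting path remains; maximum matching = 3.
König certificate: {P2, P3, Q2} is a vertex cover of size 3 (every listed pair touches it), so no matching can be larger.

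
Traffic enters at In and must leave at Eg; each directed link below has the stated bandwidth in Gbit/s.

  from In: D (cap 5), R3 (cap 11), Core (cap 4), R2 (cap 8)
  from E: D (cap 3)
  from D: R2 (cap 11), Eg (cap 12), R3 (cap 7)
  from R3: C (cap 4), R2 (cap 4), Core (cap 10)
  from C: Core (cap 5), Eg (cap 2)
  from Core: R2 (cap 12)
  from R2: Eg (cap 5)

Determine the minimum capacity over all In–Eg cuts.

12

Augment In→D→Eg: bottleneck 5, flow now 5.
Augment In→R2→Eg: bottleneck 5, flow now 10.
Augment In→R3→C→Eg: bottleneck 2, flow now 12.
No augmenting path remains; maximum flow = 12.
By max-flow min-cut, the minimum cut capacity equals the max flow.
In the residual graph, reachable from In: {In, R3, C, Core, R2}.
Min-cut edges: In→D (5), C→Eg (2), R2→Eg (5); capacity 5 + 2 + 5 = 12.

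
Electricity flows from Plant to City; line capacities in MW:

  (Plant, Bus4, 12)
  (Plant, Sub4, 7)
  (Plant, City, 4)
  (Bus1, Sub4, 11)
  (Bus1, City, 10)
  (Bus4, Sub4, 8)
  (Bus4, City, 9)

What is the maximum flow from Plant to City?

Augment Plant→City: bottleneck 4, flow now 4.
Augment Plant→Bus4→City: bottleneck 9, flow now 13.
No augmenting path remains; maximum flow = 13.
In the residual graph, reachable from Plant: {Plant, Bus4, Sub4}.
Min-cut edges: Plant→City (4), Bus4→City (9); capacity 4 + 9 = 13.
This cut is saturated, so no flow can exceed 13.

13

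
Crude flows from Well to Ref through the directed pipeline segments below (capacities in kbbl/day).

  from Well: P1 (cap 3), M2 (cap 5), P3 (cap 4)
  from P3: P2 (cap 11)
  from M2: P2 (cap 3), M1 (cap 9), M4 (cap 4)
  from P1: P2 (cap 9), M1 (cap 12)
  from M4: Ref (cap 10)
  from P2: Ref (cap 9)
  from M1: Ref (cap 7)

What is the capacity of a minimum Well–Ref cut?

Augment Well→P3→P2→Ref: bottleneck 4, flow now 4.
Augment Well→M2→M4→Ref: bottleneck 4, flow now 8.
Augment Well→M2→P2→Ref: bottleneck 1, flow now 9.
Augment Well→P1→P2→Ref: bottleneck 3, flow now 12.
No augmenting path remains; maximum flow = 12.
By max-flow min-cut, the minimum cut capacity equals the max flow.
In the residual graph, reachable from Well: {Well}.
Min-cut edges: Well→P3 (4), Well→M2 (5), Well→P1 (3); capacity 4 + 5 + 3 = 12.

12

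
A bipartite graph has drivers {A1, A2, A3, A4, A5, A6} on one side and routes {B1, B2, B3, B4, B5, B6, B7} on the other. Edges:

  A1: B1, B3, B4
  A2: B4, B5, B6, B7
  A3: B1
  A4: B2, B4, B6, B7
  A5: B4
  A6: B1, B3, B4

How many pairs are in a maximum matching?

5

Unit-capacity flow: source→left, listed edges, right→sink; max matching = max flow.
Augmenting path A1→B1 (+1); matched 1.
Augmenting path A2→B4 (+1); matched 2.
Augmenting path A4→B2 (+1); matched 3.
Augmenting path A6→B3 (+1); matched 4.
Augmenting path A5→B4→A2→B5 (+1); matched 5.
No augmenting path remains; maximum matching = 5.
König certificate: {A2, A4, B1, B3, B4} is a vertex cover of size 5 (every listed pair touches it), so no matching can be larger.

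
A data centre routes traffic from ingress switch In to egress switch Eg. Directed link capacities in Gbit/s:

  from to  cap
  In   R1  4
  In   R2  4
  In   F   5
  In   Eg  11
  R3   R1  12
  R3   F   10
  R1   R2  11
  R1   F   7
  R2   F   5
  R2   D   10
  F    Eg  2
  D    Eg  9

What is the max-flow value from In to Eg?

Augment In→Eg: bottleneck 11, flow now 11.
Augment In→F→Eg: bottleneck 2, flow now 13.
Augment In→R2→D→Eg: bottleneck 4, flow now 17.
Augment In→R1→R2→D→Eg: bottleneck 4, flow now 21.
No augmenting path remains; maximum flow = 21.
In the residual graph, reachable from In: {In, F}.
Min-cut edges: In→R1 (4), In→R2 (4), In→Eg (11), F→Eg (2); capacity 4 + 4 + 11 + 2 = 21.
This cut is saturated, so no flow can exceed 21.

21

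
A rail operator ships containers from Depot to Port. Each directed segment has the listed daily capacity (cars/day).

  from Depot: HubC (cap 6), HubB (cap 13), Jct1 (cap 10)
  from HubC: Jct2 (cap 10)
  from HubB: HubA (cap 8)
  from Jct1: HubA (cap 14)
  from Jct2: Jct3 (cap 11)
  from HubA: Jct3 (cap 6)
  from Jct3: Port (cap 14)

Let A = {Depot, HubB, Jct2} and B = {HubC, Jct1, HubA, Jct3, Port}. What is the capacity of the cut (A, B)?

Edges leaving {Depot, HubB, Jct2}: Depot→HubC (6), Depot→Jct1 (10), HubB→HubA (8), Jct2→Jct3 (11).
Cut capacity = 6 + 10 + 8 + 11 = 35.

35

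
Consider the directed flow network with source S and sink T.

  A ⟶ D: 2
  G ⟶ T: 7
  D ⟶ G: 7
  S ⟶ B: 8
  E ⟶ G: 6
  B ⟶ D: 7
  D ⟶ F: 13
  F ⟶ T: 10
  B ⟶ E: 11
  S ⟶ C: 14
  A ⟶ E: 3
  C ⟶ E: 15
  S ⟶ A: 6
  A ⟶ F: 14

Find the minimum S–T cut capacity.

17

Augment S→A→F→T: bottleneck 6, flow now 6.
Augment S→B→D→F→T: bottleneck 4, flow now 10.
Augment S→B→D→G→T: bottleneck 3, flow now 13.
Augment S→B→E→G→T: bottleneck 1, flow now 14.
Augment S→C→E→G→T: bottleneck 3, flow now 17.
No augmenting path remains; maximum flow = 17.
By max-flow min-cut, the minimum cut capacity equals the max flow.
In the residual graph, reachable from S: {S, A, B, C, D, E, F, G}.
Min-cut edges: F→T (10), G→T (7); capacity 10 + 7 = 17.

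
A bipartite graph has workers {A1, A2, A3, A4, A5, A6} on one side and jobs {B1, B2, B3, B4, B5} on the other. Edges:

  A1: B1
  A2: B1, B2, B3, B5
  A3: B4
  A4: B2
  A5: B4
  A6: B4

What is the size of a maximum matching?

Unit-capacity flow: source→left, listed edges, right→sink; max matching = max flow.
Augmenting path A1→B1 (+1); matched 1.
Augmenting path A2→B2 (+1); matched 2.
Augmenting path A3→B4 (+1); matched 3.
Augmenting path A4→B2→A2→B3 (+1); matched 4.
No augmenting path remains; maximum matching = 4.
König certificate: {A1, A2, A4, B4} is a vertex cover of size 4 (every listed pair touches it), so no matching can be larger.

4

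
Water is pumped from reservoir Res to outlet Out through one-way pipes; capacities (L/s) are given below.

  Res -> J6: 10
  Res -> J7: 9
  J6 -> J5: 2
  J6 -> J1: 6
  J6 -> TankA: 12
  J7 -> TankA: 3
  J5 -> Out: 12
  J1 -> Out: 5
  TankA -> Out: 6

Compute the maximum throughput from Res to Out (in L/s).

13

Augment Res→J6→J5→Out: bottleneck 2, flow now 2.
Augment Res→J6→J1→Out: bottleneck 5, flow now 7.
Augment Res→J6→TankA→Out: bottleneck 3, flow now 10.
Augment Res→J7→TankA→Out: bottleneck 3, flow now 13.
No augmenting path remains; maximum flow = 13.
In the residual graph, reachable from Res: {Res, J7}.
Min-cut edges: Res→J6 (10), J7→TankA (3); capacity 10 + 3 = 13.
This cut is saturated, so no flow can exceed 13.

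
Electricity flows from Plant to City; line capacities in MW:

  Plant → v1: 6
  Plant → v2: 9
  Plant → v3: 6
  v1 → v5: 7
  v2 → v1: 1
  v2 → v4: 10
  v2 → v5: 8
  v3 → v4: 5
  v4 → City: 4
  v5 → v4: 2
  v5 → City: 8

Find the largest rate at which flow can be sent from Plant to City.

12

Augment Plant→v1→v5→City: bottleneck 6, flow now 6.
Augment Plant→v2→v4→City: bottleneck 4, flow now 10.
Augment Plant→v2→v5→City: bottleneck 2, flow now 12.
No augmenting path remains; maximum flow = 12.
In the residual graph, reachable from Plant: {Plant, v1, v2, v3, v4, v5}.
Min-cut edges: v4→City (4), v5→City (8); capacity 4 + 8 = 12.
This cut is saturated, so no flow can exceed 12.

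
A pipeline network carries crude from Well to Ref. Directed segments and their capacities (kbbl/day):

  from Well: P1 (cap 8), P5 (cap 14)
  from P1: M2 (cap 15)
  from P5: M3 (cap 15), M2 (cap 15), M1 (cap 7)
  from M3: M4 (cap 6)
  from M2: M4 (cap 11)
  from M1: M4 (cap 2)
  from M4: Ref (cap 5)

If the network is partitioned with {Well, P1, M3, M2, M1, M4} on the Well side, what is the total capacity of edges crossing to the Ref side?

Edges leaving {Well, P1, M3, M2, M1, M4}: Well→P5 (14), M4→Ref (5).
Cut capacity = 14 + 5 = 19.

19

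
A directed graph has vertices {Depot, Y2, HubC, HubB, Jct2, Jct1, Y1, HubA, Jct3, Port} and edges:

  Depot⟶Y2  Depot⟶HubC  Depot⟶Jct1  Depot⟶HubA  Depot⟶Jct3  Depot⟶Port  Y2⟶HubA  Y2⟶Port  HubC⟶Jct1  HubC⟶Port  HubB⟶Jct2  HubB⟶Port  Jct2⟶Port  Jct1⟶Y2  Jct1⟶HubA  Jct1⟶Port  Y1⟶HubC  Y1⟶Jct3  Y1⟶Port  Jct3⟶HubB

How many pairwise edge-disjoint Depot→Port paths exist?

Assign every edge capacity 1; by Menger, the answer equals the max flow.
Path Depot→Port (+1); total 1.
Path Depot→Y2→Port (+1); total 2.
Path Depot→HubC→Port (+1); total 3.
Path Depot→Jct1→Port (+1); total 4.
Path Depot→Jct3→HubB→Port (+1); total 5.
No residual Depot→Port path; max flow = 5.
Certifying cut of size 5: {Depot→HubC, Depot→Jct1, Depot→Jct3, Depot→Port, Depot→Y2}.

5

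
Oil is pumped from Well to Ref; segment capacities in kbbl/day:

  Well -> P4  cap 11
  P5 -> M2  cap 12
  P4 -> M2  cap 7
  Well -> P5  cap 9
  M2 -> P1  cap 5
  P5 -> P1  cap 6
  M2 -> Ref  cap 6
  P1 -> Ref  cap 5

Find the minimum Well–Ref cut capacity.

11

Augment Well→P5→M2→Ref: bottleneck 6, flow now 6.
Augment Well→P5→P1→Ref: bottleneck 3, flow now 9.
Augment Well→P4→M2→P1→Ref: bottleneck 2, flow now 11.
No augmenting path remains; maximum flow = 11.
By max-flow min-cut, the minimum cut capacity equals the max flow.
In the residual graph, reachable from Well: {Well, P5, P4, M2, P1}.
Min-cut edges: M2→Ref (6), P1→Ref (5); capacity 6 + 5 = 11.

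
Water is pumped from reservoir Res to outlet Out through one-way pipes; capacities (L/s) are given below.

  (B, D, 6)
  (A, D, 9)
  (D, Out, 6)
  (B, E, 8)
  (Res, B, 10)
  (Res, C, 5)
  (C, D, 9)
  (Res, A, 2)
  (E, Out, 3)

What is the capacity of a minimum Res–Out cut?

Augment Res→A→D→Out: bottleneck 2, flow now 2.
Augment Res→B→D→Out: bottleneck 4, flow now 6.
Augment Res→B→E→Out: bottleneck 3, flow now 9.
No augmenting path remains; maximum flow = 9.
By max-flow min-cut, the minimum cut capacity equals the max flow.
In the residual graph, reachable from Res: {Res, A, B, C, D, E}.
Min-cut edges: D→Out (6), E→Out (3); capacity 6 + 3 = 9.

9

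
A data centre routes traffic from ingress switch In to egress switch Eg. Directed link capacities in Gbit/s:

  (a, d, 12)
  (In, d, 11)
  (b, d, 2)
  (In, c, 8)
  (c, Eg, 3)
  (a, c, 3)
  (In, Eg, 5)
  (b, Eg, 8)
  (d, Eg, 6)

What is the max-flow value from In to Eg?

14

Augment In→Eg: bottleneck 5, flow now 5.
Augment In→c→Eg: bottleneck 3, flow now 8.
Augment In→d→Eg: bottleneck 6, flow now 14.
No augmenting path remains; maximum flow = 14.
In the residual graph, reachable from In: {In, c, d}.
Min-cut edges: In→Eg (5), c→Eg (3), d→Eg (6); capacity 5 + 3 + 6 = 14.
This cut is saturated, so no flow can exceed 14.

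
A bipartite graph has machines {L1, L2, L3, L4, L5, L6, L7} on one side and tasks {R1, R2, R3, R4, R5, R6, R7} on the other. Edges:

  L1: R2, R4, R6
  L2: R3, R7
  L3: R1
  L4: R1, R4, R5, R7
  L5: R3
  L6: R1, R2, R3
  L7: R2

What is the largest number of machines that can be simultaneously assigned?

6

Unit-capacity flow: source→left, listed edges, right→sink; max matching = max flow.
Augmenting path L1→R2 (+1); matched 1.
Augmenting path L2→R3 (+1); matched 2.
Augmenting path L3→R1 (+1); matched 3.
Augmenting path L4→R4 (+1); matched 4.
Augmenting path L5→R3→L2→R7 (+1); matched 5.
Augmenting path L6→R2→L1→R6 (+1); matched 6.
No augmenting path remains; maximum matching = 6.
König certificate: {L1, L2, L4, R1, R2, R3} is a vertex cover of size 6 (every listed pair touches it), so no matching can be larger.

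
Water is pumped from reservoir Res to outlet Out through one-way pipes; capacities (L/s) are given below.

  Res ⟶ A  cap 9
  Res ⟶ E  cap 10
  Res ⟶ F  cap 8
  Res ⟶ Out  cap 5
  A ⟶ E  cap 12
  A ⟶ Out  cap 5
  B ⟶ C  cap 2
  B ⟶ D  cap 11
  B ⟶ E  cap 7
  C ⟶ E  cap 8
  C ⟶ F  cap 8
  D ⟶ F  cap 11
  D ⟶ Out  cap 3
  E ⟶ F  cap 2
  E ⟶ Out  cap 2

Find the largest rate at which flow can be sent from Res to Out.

12

Augment Res→Out: bottleneck 5, flow now 5.
Augment Res→A→Out: bottleneck 5, flow now 10.
Augment Res→E→Out: bottleneck 2, flow now 12.
No augmenting path remains; maximum flow = 12.
In the residual graph, reachable from Res: {Res, A, E, F}.
Min-cut edges: Res→Out (5), A→Out (5), E→Out (2); capacity 5 + 5 + 2 = 12.
This cut is saturated, so no flow can exceed 12.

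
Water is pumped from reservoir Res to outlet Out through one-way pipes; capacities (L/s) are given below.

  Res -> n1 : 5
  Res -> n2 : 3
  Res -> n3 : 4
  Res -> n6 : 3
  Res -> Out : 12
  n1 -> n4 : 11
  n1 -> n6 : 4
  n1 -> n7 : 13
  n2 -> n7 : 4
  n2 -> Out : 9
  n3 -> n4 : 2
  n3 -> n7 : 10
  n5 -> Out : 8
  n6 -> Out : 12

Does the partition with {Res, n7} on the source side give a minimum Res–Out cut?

No — its capacity is 27, but the minimum cut has capacity 22.

Given cut capacity: 5 + 3 + 4 + 3 + 12 = 27.
Augment Res→Out: bottleneck 12, flow now 12.
Augment Res→n2→Out: bottleneck 3, flow now 15.
Augment Res→n6→Out: bottleneck 3, flow now 18.
Augment Res→n1→n6→Out: bottleneck 4, flow now 22.
No augmenting path remains; maximum flow = 22.
In the residual graph, reachable from Res: {Res, n1, n3, n4, n7}.
Min-cut edges: Res→n2 (3), Res→n6 (3), Res→Out (12), n1→n6 (4); capacity 3 + 3 + 12 + 4 = 22.
Cut capacity 27 exceeds the max flow 22, so it is not minimum.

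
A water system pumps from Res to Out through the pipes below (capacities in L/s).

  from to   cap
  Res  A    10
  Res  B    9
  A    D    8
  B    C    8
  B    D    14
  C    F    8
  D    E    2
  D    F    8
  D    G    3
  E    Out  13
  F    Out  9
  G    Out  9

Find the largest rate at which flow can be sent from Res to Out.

14

Augment Res→A→D→E→Out: bottleneck 2, flow now 2.
Augment Res→A→D→F→Out: bottleneck 6, flow now 8.
Augment Res→B→C→F→Out: bottleneck 3, flow now 11.
Augment Res→B→D→G→Out: bottleneck 3, flow now 14.
No augmenting path remains; maximum flow = 14.
In the residual graph, reachable from Res: {Res, A, B, C, D, F}.
Min-cut edges: D→E (2), D→G (3), F→Out (9); capacity 2 + 3 + 9 = 14.
This cut is saturated, so no flow can exceed 14.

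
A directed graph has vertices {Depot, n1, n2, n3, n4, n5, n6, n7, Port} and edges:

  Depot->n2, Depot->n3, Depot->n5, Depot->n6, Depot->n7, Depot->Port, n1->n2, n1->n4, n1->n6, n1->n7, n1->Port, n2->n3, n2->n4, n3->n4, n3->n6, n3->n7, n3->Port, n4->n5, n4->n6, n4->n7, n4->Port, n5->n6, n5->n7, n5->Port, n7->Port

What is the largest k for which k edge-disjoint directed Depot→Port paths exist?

5

Assign every edge capacity 1; by Menger, the answer equals the max flow.
Path Depot→Port (+1); total 1.
Path Depot→n3→Port (+1); total 2.
Path Depot→n5→Port (+1); total 3.
Path Depot→n7→Port (+1); total 4.
Path Depot→n2→n4→Port (+1); total 5.
No residual Depot→Port path; max flow = 5.
Certifying cut of size 5: {Depot→Port, Depot→n2, Depot→n3, Depot→n5, Depot→n7}.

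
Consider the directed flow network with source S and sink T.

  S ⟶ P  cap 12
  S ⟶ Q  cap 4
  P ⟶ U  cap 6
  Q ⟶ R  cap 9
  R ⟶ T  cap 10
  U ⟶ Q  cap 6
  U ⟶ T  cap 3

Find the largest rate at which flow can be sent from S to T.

10

Augment S→P→U→T: bottleneck 3, flow now 3.
Augment S→Q→R→T: bottleneck 4, flow now 7.
Augment S→P→U→Q→R→T: bottleneck 3, flow now 10.
No augmenting path remains; maximum flow = 10.
In the residual graph, reachable from S: {S, P}.
Min-cut edges: S→Q (4), P→U (6); capacity 4 + 6 = 10.
This cut is saturated, so no flow can exceed 10.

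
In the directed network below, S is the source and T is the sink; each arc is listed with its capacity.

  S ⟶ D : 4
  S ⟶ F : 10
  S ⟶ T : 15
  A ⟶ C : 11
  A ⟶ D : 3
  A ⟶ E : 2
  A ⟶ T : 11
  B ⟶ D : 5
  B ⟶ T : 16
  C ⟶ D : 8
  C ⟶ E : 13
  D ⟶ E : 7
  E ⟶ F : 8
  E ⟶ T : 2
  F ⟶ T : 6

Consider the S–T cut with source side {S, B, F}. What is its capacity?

46

Edges leaving {S, B, F}: S→D (4), S→T (15), B→D (5), B→T (16), F→T (6).
Cut capacity = 4 + 15 + 5 + 16 + 6 = 46.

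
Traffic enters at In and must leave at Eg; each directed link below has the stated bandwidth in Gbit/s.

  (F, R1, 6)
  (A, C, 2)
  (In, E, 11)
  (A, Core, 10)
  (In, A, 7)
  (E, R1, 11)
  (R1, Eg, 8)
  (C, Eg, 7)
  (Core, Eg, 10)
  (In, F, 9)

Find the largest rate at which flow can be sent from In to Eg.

15

Augment In→A→C→Eg: bottleneck 2, flow now 2.
Augment In→A→Core→Eg: bottleneck 5, flow now 7.
Augment In→E→R1→Eg: bottleneck 8, flow now 15.
No augmenting path remains; maximum flow = 15.
In the residual graph, reachable from In: {In, E, F, R1}.
Min-cut edges: In→A (7), R1→Eg (8); capacity 7 + 8 = 15.
This cut is saturated, so no flow can exceed 15.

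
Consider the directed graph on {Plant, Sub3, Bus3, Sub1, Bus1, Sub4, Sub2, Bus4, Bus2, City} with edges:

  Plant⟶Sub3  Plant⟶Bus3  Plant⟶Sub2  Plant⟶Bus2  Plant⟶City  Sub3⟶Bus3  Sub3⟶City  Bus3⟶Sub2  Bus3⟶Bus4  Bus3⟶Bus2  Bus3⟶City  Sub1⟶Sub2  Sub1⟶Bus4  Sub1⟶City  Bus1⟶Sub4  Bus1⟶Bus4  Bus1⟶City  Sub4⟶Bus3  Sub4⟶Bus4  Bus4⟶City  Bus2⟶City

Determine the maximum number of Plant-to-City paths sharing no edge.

4

Assign every edge capacity 1; by Menger, the answer equals the max flow.
Path Plant→City (+1); total 1.
Path Plant→Sub3→City (+1); total 2.
Path Plant→Bus3→City (+1); total 3.
Path Plant→Bus2→City (+1); total 4.
No residual Plant→City path; max flow = 4.
Certifying cut of size 4: {Plant→Bus2, Plant→Bus3, Plant→City, Plant→Sub3}.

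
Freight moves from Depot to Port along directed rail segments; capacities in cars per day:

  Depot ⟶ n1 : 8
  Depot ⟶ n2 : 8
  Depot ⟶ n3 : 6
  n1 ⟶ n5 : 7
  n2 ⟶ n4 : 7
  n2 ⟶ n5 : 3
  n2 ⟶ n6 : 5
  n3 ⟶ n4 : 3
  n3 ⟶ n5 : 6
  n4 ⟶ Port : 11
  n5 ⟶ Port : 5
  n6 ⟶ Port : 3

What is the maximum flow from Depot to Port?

16

Augment Depot→n1→n5→Port: bottleneck 5, flow now 5.
Augment Depot→n2→n4→Port: bottleneck 7, flow now 12.
Augment Depot→n2→n6→Port: bottleneck 1, flow now 13.
Augment Depot→n3→n4→Port: bottleneck 3, flow now 16.
No augmenting path remains; maximum flow = 16.
In the residual graph, reachable from Depot: {Depot, n1, n3, n5}.
Min-cut edges: Depot→n2 (8), n3→n4 (3), n5→Port (5); capacity 8 + 3 + 5 = 16.
This cut is saturated, so no flow can exceed 16.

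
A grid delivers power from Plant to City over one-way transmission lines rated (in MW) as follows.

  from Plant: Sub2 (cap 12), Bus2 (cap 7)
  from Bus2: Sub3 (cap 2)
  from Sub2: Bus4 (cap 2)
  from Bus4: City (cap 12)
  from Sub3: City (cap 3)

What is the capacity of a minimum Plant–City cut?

4

Augment Plant→Bus2→Sub3→City: bottleneck 2, flow now 2.
Augment Plant→Sub2→Bus4→City: bottleneck 2, flow now 4.
No augmenting path remains; maximum flow = 4.
By max-flow min-cut, the minimum cut capacity equals the max flow.
In the residual graph, reachable from Plant: {Plant, Bus2, Sub2}.
Min-cut edges: Bus2→Sub3 (2), Sub2→Bus4 (2); capacity 2 + 2 = 4.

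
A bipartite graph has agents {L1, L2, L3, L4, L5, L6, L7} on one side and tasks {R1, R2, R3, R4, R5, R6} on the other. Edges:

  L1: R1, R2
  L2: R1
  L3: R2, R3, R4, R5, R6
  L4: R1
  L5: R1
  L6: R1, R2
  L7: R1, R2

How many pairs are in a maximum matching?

Unit-capacity flow: source→left, listed edges, right→sink; max matching = max flow.
Augmenting path L1→R1 (+1); matched 1.
Augmenting path L3→R2 (+1); matched 2.
Augmenting path L6→R2→L3→R3 (+1); matched 3.
No augmenting path remains; maximum matching = 3.
König certificate: {L3, R1, R2} is a vertex cover of size 3 (every listed pair touches it), so no matching can be larger.

3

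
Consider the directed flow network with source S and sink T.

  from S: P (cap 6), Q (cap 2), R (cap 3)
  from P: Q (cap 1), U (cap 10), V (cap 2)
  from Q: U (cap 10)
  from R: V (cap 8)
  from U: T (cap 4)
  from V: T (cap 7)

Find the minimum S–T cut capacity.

Augment S→P→U→T: bottleneck 4, flow now 4.
Augment S→P→V→T: bottleneck 2, flow now 6.
Augment S→R→V→T: bottleneck 3, flow now 9.
No augmenting path remains; maximum flow = 9.
By max-flow min-cut, the minimum cut capacity equals the max flow.
In the residual graph, reachable from S: {S, P, Q, U}.
Min-cut edges: S→R (3), P→V (2), U→T (4); capacity 3 + 2 + 4 = 9.

9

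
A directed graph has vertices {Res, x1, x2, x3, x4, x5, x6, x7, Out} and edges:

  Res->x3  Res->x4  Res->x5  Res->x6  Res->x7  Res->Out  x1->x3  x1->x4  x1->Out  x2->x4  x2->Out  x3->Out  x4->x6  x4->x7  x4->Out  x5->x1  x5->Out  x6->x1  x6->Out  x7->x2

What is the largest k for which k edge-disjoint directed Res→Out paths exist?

6

Assign every edge capacity 1; by Menger, the answer equals the max flow.
Path Res→Out (+1); total 1.
Path Res→x3→Out (+1); total 2.
Path Res→x4→Out (+1); total 3.
Path Res→x5→Out (+1); total 4.
Path Res→x6→Out (+1); total 5.
Path Res→x7→x2→Out (+1); total 6.
No residual Res→Out path; max flow = 6.
Certifying cut of size 6: {Res→Out, Res→x3, Res→x4, Res→x5, Res→x6, Res→x7}.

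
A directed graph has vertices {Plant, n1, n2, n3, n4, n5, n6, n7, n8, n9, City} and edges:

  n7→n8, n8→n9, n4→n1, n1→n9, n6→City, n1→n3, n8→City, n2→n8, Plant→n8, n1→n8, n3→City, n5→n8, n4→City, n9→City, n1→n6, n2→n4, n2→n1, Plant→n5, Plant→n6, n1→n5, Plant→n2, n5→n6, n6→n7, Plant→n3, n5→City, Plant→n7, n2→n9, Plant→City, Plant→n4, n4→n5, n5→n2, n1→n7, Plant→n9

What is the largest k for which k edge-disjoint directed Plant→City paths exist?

Assign every edge capacity 1; by Menger, the answer equals the max flow.
Path Plant→City (+1); total 1.
Path Plant→n3→City (+1); total 2.
Path Plant→n4→City (+1); total 3.
Path Plant→n5→City (+1); total 4.
Path Plant→n6→City (+1); total 5.
Path Plant→n8→City (+1); total 6.
Path Plant→n9→City (+1); total 7.
No residual Plant→City path; max flow = 7.
Certifying cut of size 7: {Plant→City, n3→City, n4→City, n5→City, n6→City, n8→City, n9→City}.

7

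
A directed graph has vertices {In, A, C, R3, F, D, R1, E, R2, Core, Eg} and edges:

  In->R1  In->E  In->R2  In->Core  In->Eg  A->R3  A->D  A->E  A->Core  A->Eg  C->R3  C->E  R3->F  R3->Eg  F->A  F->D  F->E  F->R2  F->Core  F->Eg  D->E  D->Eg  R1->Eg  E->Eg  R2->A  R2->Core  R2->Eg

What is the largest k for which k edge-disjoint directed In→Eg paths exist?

Assign every edge capacity 1; by Menger, the answer equals the max flow.
Path In→Eg (+1); total 1.
Path In→R1→Eg (+1); total 2.
Path In→E→Eg (+1); total 3.
Path In→R2→Eg (+1); total 4.
No residual In→Eg path; max flow = 4.
Certifying cut of size 4: {In→E, In→Eg, In→R1, In→R2}.

4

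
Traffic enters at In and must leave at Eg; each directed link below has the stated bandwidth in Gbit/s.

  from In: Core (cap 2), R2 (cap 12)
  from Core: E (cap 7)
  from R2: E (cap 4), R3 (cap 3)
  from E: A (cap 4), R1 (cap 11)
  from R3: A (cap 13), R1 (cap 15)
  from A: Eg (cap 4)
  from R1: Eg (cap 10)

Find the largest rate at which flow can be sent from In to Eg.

Augment In→Core→E→A→Eg: bottleneck 2, flow now 2.
Augment In→R2→E→A→Eg: bottleneck 2, flow now 4.
Augment In→R2→E→R1→Eg: bottleneck 2, flow now 6.
Augment In→R2→R3→R1→Eg: bottleneck 3, flow now 9.
No augmenting path remains; maximum flow = 9.
In the residual graph, reachable from In: {In, R2}.
Min-cut edges: In→Core (2), R2→E (4), R2→R3 (3); capacity 2 + 4 + 3 = 9.
This cut is saturated, so no flow can exceed 9.

9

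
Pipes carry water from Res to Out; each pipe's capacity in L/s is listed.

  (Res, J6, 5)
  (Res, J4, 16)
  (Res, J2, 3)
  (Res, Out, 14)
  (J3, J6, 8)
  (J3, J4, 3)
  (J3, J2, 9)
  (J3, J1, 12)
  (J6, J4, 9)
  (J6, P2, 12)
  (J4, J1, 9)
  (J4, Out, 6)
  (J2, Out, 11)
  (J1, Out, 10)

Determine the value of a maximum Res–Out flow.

Augment Res→Out: bottleneck 14, flow now 14.
Augment Res→J4→Out: bottleneck 6, flow now 20.
Augment Res→J2→Out: bottleneck 3, flow now 23.
Augment Res→J4→J1→Out: bottleneck 9, flow now 32.
No augmenting path remains; maximum flow = 32.
In the residual graph, reachable from Res: {Res, J6, J4, P2}.
Min-cut edges: Res→J2 (3), Res→Out (14), J4→J1 (9), J4→Out (6); capacity 3 + 14 + 9 + 6 = 32.
This cut is saturated, so no flow can exceed 32.

32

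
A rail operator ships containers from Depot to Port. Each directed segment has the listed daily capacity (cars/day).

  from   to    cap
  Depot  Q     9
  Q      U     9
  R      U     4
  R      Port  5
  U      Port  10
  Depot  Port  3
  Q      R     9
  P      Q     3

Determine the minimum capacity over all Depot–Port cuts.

Augment Depot→Port: bottleneck 3, flow now 3.
Augment Depot→Q→R→Port: bottleneck 5, flow now 8.
Augment Depot→Q→U→Port: bottleneck 4, flow now 12.
No augmenting path remains; maximum flow = 12.
By max-flow min-cut, the minimum cut capacity equals the max flow.
In the residual graph, reachable from Depot: {Depot}.
Min-cut edges: Depot→Q (9), Depot→Port (3); capacity 9 + 3 = 12.

12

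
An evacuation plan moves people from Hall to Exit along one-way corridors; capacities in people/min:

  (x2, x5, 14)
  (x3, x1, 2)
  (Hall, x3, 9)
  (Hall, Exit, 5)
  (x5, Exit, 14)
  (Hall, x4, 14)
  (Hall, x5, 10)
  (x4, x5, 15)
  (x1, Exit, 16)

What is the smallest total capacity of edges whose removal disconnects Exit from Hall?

21

Augment Hall→Exit: bottleneck 5, flow now 5.
Augment Hall→x5→Exit: bottleneck 10, flow now 15.
Augment Hall→x3→x1→Exit: bottleneck 2, flow now 17.
Augment Hall→x4→x5→Exit: bottleneck 4, flow now 21.
No augmenting path remains; maximum flow = 21.
By max-flow min-cut, the minimum cut capacity equals the max flow.
In the residual graph, reachable from Hall: {Hall, x3, x4, x5}.
Min-cut edges: Hall→Exit (5), x3→x1 (2), x5→Exit (14); capacity 5 + 2 + 14 = 21.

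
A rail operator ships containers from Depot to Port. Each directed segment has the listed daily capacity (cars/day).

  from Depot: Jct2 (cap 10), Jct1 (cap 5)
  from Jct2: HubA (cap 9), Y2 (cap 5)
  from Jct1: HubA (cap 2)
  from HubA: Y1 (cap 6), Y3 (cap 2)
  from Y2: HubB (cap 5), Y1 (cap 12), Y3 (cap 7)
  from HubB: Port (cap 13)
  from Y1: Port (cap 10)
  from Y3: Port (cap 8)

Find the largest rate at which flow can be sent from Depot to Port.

12

Augment Depot→Jct2→HubA→Y1→Port: bottleneck 6, flow now 6.
Augment Depot→Jct2→HubA→Y3→Port: bottleneck 2, flow now 8.
Augment Depot→Jct2→Y2→HubB→Port: bottleneck 2, flow now 10.
Augment Depot→Jct1→HubA→Jct2→Y2→HubB→Port: bottleneck 2, flow now 12. (uses reverse residual edge)
No augmenting path remains; maximum flow = 12.
In the residual graph, reachable from Depot: {Depot, Jct1}.
Min-cut edges: Depot→Jct2 (10), Jct1→HubA (2); capacity 10 + 2 = 12.
This cut is saturated, so no flow can exceed 12.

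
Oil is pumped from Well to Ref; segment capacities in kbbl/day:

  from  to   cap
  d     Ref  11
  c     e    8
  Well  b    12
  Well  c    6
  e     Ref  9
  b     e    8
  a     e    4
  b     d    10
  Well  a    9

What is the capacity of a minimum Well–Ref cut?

Augment Well→a→e→Ref: bottleneck 4, flow now 4.
Augment Well→b→d→Ref: bottleneck 10, flow now 14.
Augment Well→b→e→Ref: bottleneck 2, flow now 16.
Augment Well→c→e→Ref: bottleneck 3, flow now 19.
No augmenting path remains; maximum flow = 19.
By max-flow min-cut, the minimum cut capacity equals the max flow.
In the residual graph, reachable from Well: {Well, a, b, c, e}.
Min-cut edges: b→d (10), e→Ref (9); capacity 10 + 9 = 19.

19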